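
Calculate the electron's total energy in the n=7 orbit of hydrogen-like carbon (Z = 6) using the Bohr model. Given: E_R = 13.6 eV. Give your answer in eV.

E_n = −E_R·Z²/n² = −13.6 × 6²/7² = -9.99 eV

-9.99 eV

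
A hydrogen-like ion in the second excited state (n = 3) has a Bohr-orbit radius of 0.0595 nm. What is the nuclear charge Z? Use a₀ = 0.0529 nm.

r_n = n²a₀/Z ⇒ Z = n²a₀/r = 3² × 0.0529 / 0.0595 ≈ 8.00
Z = 8

8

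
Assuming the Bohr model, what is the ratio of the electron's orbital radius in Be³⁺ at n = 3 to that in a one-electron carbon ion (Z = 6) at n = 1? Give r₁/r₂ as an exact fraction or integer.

r ∝ Z^-1 · n^2
r₁/r₂ = (4/6)^-1 · (3/1)^2 = 27/2

27/2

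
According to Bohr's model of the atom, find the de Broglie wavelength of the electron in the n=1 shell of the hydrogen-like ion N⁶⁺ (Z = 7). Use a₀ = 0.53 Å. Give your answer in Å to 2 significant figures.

The Bohr quantisation condition is nλ = 2πr_n.
r_n = n²a₀/Z = 0.076 Å
λ = 2πr_n/n = 2π·0.076/1 = 0.48 Å

0.48 Å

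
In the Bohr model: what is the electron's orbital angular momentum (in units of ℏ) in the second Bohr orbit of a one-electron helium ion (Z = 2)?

L_n = nℏ, so L/ℏ = n = 2.

2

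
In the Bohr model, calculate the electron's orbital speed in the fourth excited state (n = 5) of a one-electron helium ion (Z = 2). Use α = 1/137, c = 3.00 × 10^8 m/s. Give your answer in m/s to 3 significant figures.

v_n = Zαc/n = 2 × 0.00730 × 3.00 × 10^8 / 5
    = 8.76 × 10^5 m/s

8.76 × 10^5 m/s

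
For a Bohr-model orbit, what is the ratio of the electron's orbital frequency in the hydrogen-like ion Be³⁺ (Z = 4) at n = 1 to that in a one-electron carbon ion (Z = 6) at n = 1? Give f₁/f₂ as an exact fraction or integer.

4/9

f ∝ Z^2 · n^-3
f₁/f₂ = (4/6)^2 · (1/1)^-3 = 4/9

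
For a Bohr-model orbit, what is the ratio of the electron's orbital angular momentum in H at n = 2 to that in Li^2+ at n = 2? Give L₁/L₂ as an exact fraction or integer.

1

L = nℏ is independent of Z.
L₁/L₂ = n₁/n₂ = 2/2 = 1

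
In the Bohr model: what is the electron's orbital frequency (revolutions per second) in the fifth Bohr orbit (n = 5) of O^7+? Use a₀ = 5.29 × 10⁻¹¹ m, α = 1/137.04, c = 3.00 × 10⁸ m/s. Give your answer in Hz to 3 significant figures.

r = n²a₀/Z = 1.65 × 10⁻¹⁰ m, v = Zαc/n = 3.50 × 10⁶ m/s
f = v/(2πr) = 3.37 × 10¹⁵ Hz

3.37 × 10¹⁵ Hz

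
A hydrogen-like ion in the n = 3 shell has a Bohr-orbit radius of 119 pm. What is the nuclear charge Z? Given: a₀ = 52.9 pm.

4

r_n = n²a₀/Z ⇒ Z = n²a₀/r = 3² × 52.9 / 119 ≈ 4.00
Z = 4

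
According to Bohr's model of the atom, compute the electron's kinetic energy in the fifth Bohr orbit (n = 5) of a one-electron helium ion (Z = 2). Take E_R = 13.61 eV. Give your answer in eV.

2.178 eV

For a Coulomb orbit the virial theorem gives K = −E_n.
E_n = −E_R·Z²/n², so K = E_R·Z²/n² = 13.61 × 2²/5² = 2.178 eV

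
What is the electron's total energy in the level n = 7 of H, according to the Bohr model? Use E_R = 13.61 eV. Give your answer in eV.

E_n = −E_R·Z²/n² = −13.61 × 1²/7² = -0.2778 eV

-0.2778 eV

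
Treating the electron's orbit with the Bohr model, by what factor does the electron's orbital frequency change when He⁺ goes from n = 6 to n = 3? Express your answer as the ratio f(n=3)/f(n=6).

f ∝ Z^2 · n^-3; with Z fixed, f ∝ n^-3.
f(n=3)/f(n=6) = (3/6)^-3 = 8

8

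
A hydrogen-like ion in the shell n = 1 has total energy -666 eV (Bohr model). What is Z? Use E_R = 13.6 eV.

7

E_n = −E_R Z²/n² ⇒ Z² = −E_n n²/E_R = 666 × 1² / 13.6 ≈ 48.97
Z = 7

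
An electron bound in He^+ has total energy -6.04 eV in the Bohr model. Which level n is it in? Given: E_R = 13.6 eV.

E_n = −E_R Z²/n² ⇒ n² = E_R Z²/(−E_n) = 13.6 × 2² / 6.04 ≈ 9.01
n = 3

3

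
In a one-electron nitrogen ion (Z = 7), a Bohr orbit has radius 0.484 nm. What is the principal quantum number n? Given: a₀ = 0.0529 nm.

8

r_n = n²a₀/Z ⇒ n² = rZ/a₀ = 0.484 × 7 / 0.0529 ≈ 64.05
n = 8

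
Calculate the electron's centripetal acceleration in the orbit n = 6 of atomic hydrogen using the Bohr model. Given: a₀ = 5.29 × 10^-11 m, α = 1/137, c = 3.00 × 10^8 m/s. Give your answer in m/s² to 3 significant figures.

6.99 × 10^19 m/s²

r = n²a₀/Z = 1.90 × 10^-9 m, v = Zαc/n = 3.65 × 10^5 m/s
a = v²/r = (3.65 × 10^5)² / 1.90 × 10^-9 = 6.99 × 10^19 m/s²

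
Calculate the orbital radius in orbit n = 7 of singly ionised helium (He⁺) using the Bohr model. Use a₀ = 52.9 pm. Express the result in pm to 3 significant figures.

r_n = n²a₀/Z = 7² × 52.9 / 2
    = 49 × 52.9 / 2 = 1300 pm

1300 pm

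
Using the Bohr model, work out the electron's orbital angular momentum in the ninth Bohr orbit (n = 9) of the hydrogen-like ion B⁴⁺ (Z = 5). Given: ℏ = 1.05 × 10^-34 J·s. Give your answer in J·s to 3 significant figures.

9.45 × 10^-34 J·s

L_n = nℏ = 9 × 1.05 × 10^-34 = 9.45 × 10^-34 J·s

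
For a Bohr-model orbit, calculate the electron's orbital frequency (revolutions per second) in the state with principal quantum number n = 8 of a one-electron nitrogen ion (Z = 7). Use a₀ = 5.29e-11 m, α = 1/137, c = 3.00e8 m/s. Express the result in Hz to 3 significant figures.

r = n²a₀/Z = 4.84e-10 m, v = Zαc/n = 1.92e6 m/s
f = v/(2πr) = 6.31e14 Hz

6.31e14 Hz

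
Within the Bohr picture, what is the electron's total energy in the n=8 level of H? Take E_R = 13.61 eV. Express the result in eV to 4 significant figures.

-0.2127 eV

E_n = −E_R·Z²/n² = −13.61 × 1²/8² = -0.2127 eV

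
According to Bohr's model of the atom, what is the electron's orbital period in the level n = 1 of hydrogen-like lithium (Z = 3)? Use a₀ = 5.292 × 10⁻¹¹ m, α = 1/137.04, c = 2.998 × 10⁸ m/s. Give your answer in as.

16.89 as

r = n²a₀/Z = 1²·5.292 × 10⁻¹¹/3 = 1.764 × 10⁻¹¹ m
v = Zαc/n = 3·0.007297·2.998 × 10⁸/1 = 6.563 × 10⁶ m/s
T = 2πr/v = 1.689 × 10⁻¹⁷ s = 16.89 as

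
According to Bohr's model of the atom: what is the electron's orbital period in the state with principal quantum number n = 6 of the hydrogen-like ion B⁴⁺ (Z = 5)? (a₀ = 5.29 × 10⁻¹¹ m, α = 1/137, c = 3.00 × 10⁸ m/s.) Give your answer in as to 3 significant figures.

r = n²a₀/Z = 6²·5.29 × 10⁻¹¹/5 = 3.81 × 10⁻¹⁰ m
v = Zαc/n = 5·0.00730·3.00 × 10⁸/6 = 1.82 × 10⁶ m/s
T = 2πr/v = 1.31 × 10⁻¹⁵ s = 1310 as

1310 as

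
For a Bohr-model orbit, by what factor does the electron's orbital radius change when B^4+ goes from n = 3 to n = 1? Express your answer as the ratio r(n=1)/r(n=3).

r ∝ Z^-1 · n^2; with Z fixed, r ∝ n^2.
r(n=1)/r(n=3) = (1/3)^2 = 1/9

1/9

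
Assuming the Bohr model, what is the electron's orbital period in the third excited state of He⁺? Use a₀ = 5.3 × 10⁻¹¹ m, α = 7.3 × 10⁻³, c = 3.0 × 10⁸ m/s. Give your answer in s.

2.4 × 10⁻¹⁵ s

r = n²a₀/Z = 4²·5.3 × 10⁻¹¹/2 = 4.2 × 10⁻¹⁰ m
v = Zαc/n = 2·0.0073·3.0 × 10⁸/4 = 1.1 × 10⁶ m/s
T = 2πr/v = 2.4 × 10⁻¹⁵ s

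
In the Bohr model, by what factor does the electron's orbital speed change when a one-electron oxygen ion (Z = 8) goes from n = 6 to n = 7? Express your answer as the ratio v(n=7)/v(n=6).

6/7

v ∝ Z^1 · n^-1; with Z fixed, v ∝ n^-1.
v(n=7)/v(n=6) = (7/6)^-1 = 6/7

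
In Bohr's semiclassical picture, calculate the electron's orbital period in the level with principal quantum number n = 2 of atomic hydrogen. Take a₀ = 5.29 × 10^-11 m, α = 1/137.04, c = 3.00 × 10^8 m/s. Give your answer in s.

1.21 × 10^-15 s

r = n²a₀/Z = 2²·5.29 × 10^-11/1 = 2.12 × 10^-10 m
v = Zαc/n = 1·0.00730·3.00 × 10^8/2 = 1.09 × 10^6 m/s
T = 2πr/v = 1.21 × 10^-15 s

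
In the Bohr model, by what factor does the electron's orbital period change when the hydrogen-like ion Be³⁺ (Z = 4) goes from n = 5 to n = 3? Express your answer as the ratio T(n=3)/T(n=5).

27/125

T ∝ Z^-2 · n^3; with Z fixed, T ∝ n^3.
T(n=3)/T(n=5) = (3/5)^3 = 27/125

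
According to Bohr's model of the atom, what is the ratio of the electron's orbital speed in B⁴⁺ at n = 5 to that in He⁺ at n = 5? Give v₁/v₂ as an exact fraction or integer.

5/2

v ∝ Z^1 · n^-1
v₁/v₂ = (5/2)^1 · (5/5)^-1 = 5/2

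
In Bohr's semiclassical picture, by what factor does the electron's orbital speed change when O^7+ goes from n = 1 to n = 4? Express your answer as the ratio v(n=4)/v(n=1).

1/4

v ∝ Z^1 · n^-1; with Z fixed, v ∝ n^-1.
v(n=4)/v(n=1) = (4/1)^-1 = 1/4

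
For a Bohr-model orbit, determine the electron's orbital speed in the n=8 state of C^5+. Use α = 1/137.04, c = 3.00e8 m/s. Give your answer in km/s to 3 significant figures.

1640 km/s

v_n = Zαc/n = 6 × 0.00730 × 3.00e8 / 8
    = 1640 km/s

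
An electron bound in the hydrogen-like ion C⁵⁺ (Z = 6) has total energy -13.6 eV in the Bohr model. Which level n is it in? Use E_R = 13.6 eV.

E_n = −E_R Z²/n² ⇒ n² = E_R Z²/(−E_n) = 13.6 × 6² / 13.6 ≈ 36.00
n = 6

6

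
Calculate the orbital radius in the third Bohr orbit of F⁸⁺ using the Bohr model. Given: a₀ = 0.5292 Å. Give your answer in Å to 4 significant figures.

r_n = n²a₀/Z = 3² × 0.5292 / 9
    = 9 × 0.5292 / 9 = 0.5292 Å

0.5292 Å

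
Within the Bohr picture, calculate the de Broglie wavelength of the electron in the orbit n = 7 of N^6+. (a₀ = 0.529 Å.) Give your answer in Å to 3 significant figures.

The Bohr quantisation condition is nλ = 2πr_n.
r_n = n²a₀/Z = 3.70 Å
λ = 2πr_n/n = 2π·3.70/7 = 3.32 Å

3.32 Å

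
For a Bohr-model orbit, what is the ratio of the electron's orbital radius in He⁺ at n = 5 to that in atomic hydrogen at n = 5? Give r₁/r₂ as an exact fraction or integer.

1/2

r ∝ Z^-1 · n^2
r₁/r₂ = (2/1)^-1 · (5/5)^2 = 1/2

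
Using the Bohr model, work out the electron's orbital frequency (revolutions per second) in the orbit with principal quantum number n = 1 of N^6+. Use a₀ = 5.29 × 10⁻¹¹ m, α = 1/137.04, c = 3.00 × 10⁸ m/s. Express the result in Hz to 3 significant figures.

3.23 × 10¹⁷ Hz

r = n²a₀/Z = 7.56 × 10⁻¹² m, v = Zαc/n = 1.53 × 10⁷ m/s
f = v/(2πr) = 3.23 × 10¹⁷ Hz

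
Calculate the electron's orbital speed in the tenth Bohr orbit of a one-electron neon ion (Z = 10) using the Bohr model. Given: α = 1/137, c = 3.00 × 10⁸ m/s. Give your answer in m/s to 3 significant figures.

2.19 × 10⁶ m/s

v_n = Zαc/n = 10 × 0.00730 × 3.00 × 10⁸ / 10
    = 2.19 × 10⁶ m/s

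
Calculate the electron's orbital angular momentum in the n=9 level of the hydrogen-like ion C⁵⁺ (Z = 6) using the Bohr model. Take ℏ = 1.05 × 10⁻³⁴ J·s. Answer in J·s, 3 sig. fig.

9.45 × 10⁻³⁴ J·s

L_n = nℏ = 9 × 1.05 × 10⁻³⁴ = 9.45 × 10⁻³⁴ J·s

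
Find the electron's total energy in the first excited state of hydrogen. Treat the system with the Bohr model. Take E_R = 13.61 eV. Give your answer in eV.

E_n = −E_R·Z²/n² = −13.61 × 1²/2² = -3.402 eV

-3.402 eV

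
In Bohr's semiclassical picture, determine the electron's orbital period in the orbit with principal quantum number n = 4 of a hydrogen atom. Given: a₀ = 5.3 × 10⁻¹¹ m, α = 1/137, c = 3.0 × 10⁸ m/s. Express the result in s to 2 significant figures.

r = n²a₀/Z = 4²·5.3 × 10⁻¹¹/1 = 8.5 × 10⁻¹⁰ m
v = Zαc/n = 1·0.0073·3.0 × 10⁸/4 = 5.5 × 10⁵ m/s
T = 2πr/v = 9.7 × 10⁻¹⁵ s

9.7 × 10⁻¹⁵ s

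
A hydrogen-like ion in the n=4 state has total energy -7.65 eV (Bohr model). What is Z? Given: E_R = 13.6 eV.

E_n = −E_R Z²/n² ⇒ Z² = −E_n n²/E_R = 7.65 × 4² / 13.6 ≈ 9.00
Z = 3

3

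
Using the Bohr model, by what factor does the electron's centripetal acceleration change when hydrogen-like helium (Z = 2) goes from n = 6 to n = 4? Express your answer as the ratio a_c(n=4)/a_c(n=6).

81/16

a_c ∝ Z^3 · n^-4; with Z fixed, a_c ∝ n^-4.
a_c(n=4)/a_c(n=6) = (4/6)^-4 = 81/16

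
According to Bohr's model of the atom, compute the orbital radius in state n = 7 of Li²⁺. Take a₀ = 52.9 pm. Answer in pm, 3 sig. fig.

r_n = n²a₀/Z = 7² × 52.9 / 3
    = 49 × 52.9 / 3 = 864 pm

864 pm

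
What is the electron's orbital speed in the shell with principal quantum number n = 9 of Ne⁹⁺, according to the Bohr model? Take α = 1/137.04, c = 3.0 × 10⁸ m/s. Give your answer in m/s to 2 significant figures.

v_n = Zαc/n = 10 × 0.0073 × 3.0 × 10⁸ / 9
    = 2.4 × 10⁶ m/s

2.4 × 10⁶ m/s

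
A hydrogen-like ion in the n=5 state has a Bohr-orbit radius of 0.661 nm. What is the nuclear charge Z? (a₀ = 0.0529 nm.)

2

r_n = n²a₀/Z ⇒ Z = n²a₀/r = 5² × 0.0529 / 0.661 ≈ 2.00
Z = 2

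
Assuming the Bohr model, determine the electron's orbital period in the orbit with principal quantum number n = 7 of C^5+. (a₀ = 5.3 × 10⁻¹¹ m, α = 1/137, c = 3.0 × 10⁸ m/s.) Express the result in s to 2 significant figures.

r = n²a₀/Z = 7²·5.3 × 10⁻¹¹/6 = 4.3 × 10⁻¹⁰ m
v = Zαc/n = 6·0.0073·3.0 × 10⁸/7 = 1.9 × 10⁶ m/s
T = 2πr/v = 1.4 × 10⁻¹⁵ s

1.4 × 10⁻¹⁵ s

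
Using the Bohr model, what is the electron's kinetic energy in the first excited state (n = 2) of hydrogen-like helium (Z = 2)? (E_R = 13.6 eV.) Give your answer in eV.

13.6 eV

For a Coulomb orbit the virial theorem gives K = −E_n.
E_n = −E_R·Z²/n², so K = E_R·Z²/n² = 13.6 × 2²/2² = 13.6 eV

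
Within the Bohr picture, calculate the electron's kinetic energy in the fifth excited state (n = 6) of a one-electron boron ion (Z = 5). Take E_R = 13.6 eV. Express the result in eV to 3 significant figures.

9.44 eV

For a Coulomb orbit the virial theorem gives K = −E_n.
E_n = −E_R·Z²/n², so K = E_R·Z²/n² = 13.6 × 5²/6² = 9.44 eV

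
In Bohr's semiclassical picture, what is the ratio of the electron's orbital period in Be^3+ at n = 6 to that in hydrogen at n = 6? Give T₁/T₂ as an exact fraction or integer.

1/16

T ∝ Z^-2 · n^3
T₁/T₂ = (4/1)^-2 · (6/6)^3 = 1/16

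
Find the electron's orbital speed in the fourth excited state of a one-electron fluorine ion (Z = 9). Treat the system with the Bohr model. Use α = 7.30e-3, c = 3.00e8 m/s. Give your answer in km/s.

3940 km/s

v_n = Zαc/n = 9 × 0.00730 × 3.00e8 / 5
    = 3940 km/s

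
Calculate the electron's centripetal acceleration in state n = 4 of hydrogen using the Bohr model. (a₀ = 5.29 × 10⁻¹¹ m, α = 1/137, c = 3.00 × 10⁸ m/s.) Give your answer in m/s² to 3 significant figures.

r = n²a₀/Z = 8.46 × 10⁻¹⁰ m, v = Zαc/n = 5.47 × 10⁵ m/s
a = v²/r = (5.47 × 10⁵)² / 8.46 × 10⁻¹⁰ = 3.54 × 10²⁰ m/s²

3.54 × 10²⁰ m/s²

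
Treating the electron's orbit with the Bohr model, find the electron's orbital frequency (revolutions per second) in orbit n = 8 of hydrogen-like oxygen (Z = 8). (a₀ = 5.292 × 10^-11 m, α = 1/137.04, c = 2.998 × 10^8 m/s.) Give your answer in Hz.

r = n²a₀/Z = 4.234 × 10^-10 m, v = Zαc/n = 2.188 × 10^6 m/s
f = v/(2πr) = 8.224 × 10^14 Hz

8.224 × 10^14 Hz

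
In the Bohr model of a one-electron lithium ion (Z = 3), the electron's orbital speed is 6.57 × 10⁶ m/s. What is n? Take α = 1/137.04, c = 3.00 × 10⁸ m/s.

1

v_n = Zαc/n ⇒ n = Zαc/v = 3 × 0.00730 × 3.00 × 10⁸ / 6.57 × 10⁶ ≈ 1.00
n = 1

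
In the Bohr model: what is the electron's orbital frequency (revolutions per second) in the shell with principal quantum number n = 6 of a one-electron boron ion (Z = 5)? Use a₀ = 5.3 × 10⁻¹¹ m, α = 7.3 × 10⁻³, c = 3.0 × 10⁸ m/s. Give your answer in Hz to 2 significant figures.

7.6 × 10¹⁴ Hz

r = n²a₀/Z = 3.8 × 10⁻¹⁰ m, v = Zαc/n = 1.8 × 10⁶ m/s
f = v/(2πr) = 7.6 × 10¹⁴ Hz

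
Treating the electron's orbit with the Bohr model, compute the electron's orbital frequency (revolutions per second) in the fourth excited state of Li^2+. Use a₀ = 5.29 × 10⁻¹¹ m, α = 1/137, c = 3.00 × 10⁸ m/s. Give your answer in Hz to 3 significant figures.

4.74 × 10¹⁴ Hz

r = n²a₀/Z = 4.41 × 10⁻¹⁰ m, v = Zαc/n = 1.31 × 10⁶ m/s
f = v/(2πr) = 4.74 × 10¹⁴ Hz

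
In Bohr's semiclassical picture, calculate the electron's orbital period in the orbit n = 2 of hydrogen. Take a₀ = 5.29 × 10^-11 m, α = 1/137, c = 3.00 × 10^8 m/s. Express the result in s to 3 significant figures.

1.21 × 10^-15 s

r = n²a₀/Z = 2²·5.29 × 10^-11/1 = 2.12 × 10^-10 m
v = Zαc/n = 1·0.00730·3.00 × 10^8/2 = 1.09 × 10^6 m/s
T = 2πr/v = 1.21 × 10^-15 s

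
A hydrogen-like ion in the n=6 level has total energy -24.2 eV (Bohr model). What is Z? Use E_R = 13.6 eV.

8

E_n = −E_R Z²/n² ⇒ Z² = −E_n n²/E_R = 24.2 × 6² / 13.6 ≈ 64.06
Z = 8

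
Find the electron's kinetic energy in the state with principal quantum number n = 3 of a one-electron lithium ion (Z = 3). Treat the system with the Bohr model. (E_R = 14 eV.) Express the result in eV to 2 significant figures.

For a Coulomb orbit the virial theorem gives K = −E_n.
E_n = −E_R·Z²/n², so K = E_R·Z²/n² = 14 × 3²/3² = 14 eV

14 eV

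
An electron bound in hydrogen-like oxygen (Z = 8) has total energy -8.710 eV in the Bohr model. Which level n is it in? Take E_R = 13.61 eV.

E_n = −E_R Z²/n² ⇒ n² = E_R Z²/(−E_n) = 13.61 × 8² / 8.710 ≈ 100.00
n = 10

10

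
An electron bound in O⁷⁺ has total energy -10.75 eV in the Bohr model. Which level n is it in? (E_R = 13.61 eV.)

E_n = −E_R Z²/n² ⇒ n² = E_R Z²/(−E_n) = 13.61 × 8² / 10.75 ≈ 81.03
n = 9

9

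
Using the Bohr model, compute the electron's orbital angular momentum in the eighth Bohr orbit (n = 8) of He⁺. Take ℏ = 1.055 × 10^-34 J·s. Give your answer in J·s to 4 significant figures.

8.440 × 10^-34 J·s

L_n = nℏ = 8 × 1.055 × 10^-34 = 8.440 × 10^-34 J·s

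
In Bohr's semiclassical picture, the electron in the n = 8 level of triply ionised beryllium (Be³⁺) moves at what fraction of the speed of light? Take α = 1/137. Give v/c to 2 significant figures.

v_n = Zαc/n, so v/c = Zα/n = 4 × 0.0073 / 8 = 0.0036

0.0036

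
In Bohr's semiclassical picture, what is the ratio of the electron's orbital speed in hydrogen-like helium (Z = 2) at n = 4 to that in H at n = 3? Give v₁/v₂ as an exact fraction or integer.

3/2

v ∝ Z^1 · n^-1
v₁/v₂ = (2/1)^1 · (4/3)^-1 = 3/2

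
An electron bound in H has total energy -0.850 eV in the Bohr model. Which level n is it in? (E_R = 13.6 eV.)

E_n = −E_R Z²/n² ⇒ n² = E_R Z²/(−E_n) = 13.6 × 1² / 0.850 ≈ 16.00
n = 4

4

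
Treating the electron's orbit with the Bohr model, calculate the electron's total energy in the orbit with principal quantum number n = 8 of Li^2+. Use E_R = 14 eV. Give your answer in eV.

E_n = −E_R·Z²/n² = −14 × 3²/8² = -2.0 eV

-2.0 eV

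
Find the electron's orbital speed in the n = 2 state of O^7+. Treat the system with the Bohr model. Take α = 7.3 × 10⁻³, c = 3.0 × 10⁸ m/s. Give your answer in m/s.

v_n = Zαc/n = 8 × 0.0073 × 3.0 × 10⁸ / 2
    = 8.8 × 10⁶ m/s

8.8 × 10⁶ m/s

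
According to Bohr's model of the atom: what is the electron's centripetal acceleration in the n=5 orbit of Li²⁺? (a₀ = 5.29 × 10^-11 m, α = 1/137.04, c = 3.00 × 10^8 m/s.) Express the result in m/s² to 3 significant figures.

3.91 × 10^21 m/s²

r = n²a₀/Z = 4.41 × 10^-10 m, v = Zαc/n = 1.31 × 10^6 m/s
a = v²/r = (1.31 × 10^6)² / 4.41 × 10^-10 = 3.91 × 10^21 m/s²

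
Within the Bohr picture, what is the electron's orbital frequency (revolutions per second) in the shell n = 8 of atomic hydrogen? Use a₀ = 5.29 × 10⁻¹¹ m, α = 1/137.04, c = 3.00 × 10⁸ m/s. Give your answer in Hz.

r = n²a₀/Z = 3.39 × 10⁻⁹ m, v = Zαc/n = 2.74 × 10⁵ m/s
f = v/(2πr) = 1.29 × 10¹³ Hz

1.29 × 10¹³ Hz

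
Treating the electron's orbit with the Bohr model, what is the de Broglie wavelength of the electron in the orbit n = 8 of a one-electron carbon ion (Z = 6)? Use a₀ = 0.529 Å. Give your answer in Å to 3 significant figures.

The Bohr quantisation condition is nλ = 2πr_n.
r_n = n²a₀/Z = 5.64 Å
λ = 2πr_n/n = 2π·5.64/8 = 4.43 Å

4.43 Å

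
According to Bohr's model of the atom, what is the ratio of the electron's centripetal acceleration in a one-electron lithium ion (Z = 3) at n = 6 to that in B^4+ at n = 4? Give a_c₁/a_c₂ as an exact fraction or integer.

16/375

a_c ∝ Z^3 · n^-4
a_c₁/a_c₂ = (3/5)^3 · (6/4)^-4 = 16/375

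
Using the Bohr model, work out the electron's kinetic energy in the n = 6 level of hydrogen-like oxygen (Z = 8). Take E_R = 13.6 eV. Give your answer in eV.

24.2 eV

For a Coulomb orbit the virial theorem gives K = −E_n.
E_n = −E_R·Z²/n², so K = E_R·Z²/n² = 13.6 × 8²/6² = 24.2 eV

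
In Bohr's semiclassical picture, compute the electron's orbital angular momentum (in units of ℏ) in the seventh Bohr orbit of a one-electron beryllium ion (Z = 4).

7

L_n = nℏ, so L/ℏ = n = 7.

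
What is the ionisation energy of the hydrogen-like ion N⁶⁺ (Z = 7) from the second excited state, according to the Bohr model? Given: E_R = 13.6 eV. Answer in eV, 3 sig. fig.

E_n = −E_R·Z²/n² = −13.6 × 7²/3² eV = -74.0 eV
Ionisation energy = −E_n = 74.0 eV

74.0 eV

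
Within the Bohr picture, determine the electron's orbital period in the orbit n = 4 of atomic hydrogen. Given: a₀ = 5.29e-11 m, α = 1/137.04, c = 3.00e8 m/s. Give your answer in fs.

9.72 fs

r = n²a₀/Z = 4²·5.29e-11/1 = 8.46e-10 m
v = Zαc/n = 1·0.00730·3.00e8/4 = 5.47e5 m/s
T = 2πr/v = 9.72e-15 s = 9.72 fs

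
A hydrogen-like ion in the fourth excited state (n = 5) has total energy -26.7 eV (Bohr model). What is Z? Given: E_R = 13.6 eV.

7

E_n = −E_R Z²/n² ⇒ Z² = −E_n n²/E_R = 26.7 × 5² / 13.6 ≈ 49.08
Z = 7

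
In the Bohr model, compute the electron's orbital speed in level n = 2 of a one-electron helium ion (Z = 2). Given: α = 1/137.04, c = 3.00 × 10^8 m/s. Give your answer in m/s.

2.19 × 10^6 m/s

v_n = Zαc/n = 2 × 0.00730 × 3.00 × 10^8 / 2
    = 2.19 × 10^6 m/s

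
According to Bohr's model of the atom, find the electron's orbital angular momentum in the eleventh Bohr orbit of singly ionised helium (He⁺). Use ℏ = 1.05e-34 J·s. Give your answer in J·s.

L_n = nℏ = 11 × 1.05e-34 = 1.16e-33 J·s

1.16e-33 J·s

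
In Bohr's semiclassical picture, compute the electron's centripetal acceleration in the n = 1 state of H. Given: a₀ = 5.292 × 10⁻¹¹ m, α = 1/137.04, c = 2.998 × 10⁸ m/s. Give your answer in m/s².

9.044 × 10²² m/s²

r = n²a₀/Z = 5.292 × 10⁻¹¹ m, v = Zαc/n = 2.188 × 10⁶ m/s
a = v²/r = (2.188 × 10⁶)² / 5.292 × 10⁻¹¹ = 9.044 × 10²² m/s²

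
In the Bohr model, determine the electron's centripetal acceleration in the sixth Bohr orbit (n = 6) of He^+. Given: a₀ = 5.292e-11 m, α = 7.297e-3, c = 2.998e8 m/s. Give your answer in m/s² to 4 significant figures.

r = n²a₀/Z = 9.526e-10 m, v = Zαc/n = 7.292e5 m/s
a = v²/r = (7.292e5)² / 9.526e-10 = 5.582e20 m/s²

5.582e20 m/s²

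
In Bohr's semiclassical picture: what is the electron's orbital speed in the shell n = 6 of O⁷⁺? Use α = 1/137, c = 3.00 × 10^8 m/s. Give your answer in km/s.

v_n = Zαc/n = 8 × 0.00730 × 3.00 × 10^8 / 6
    = 2920 km/s

2920 km/s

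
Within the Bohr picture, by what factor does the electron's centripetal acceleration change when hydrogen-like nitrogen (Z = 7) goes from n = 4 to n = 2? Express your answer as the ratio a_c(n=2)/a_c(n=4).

16

a_c ∝ Z^3 · n^-4; with Z fixed, a_c ∝ n^-4.
a_c(n=2)/a_c(n=4) = (2/4)^-4 = 16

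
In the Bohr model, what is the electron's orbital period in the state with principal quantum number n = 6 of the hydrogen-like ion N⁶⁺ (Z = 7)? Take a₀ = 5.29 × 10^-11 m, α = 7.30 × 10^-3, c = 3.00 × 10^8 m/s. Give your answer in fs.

0.669 fs

r = n²a₀/Z = 6²·5.29 × 10^-11/7 = 2.72 × 10^-10 m
v = Zαc/n = 7·0.00730·3.00 × 10^8/6 = 2.56 × 10^6 m/s
T = 2πr/v = 6.69 × 10^-16 s = 0.669 fs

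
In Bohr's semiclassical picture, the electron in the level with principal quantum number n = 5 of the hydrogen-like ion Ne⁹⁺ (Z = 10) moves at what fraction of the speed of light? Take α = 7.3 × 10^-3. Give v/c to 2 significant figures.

v_n = Zαc/n, so v/c = Zα/n = 10 × 0.0073 / 5 = 0.015

0.015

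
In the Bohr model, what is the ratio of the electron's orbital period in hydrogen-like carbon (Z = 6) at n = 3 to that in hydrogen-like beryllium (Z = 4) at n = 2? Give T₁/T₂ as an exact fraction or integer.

T ∝ Z^-2 · n^3
T₁/T₂ = (6/4)^-2 · (3/2)^3 = 3/2

3/2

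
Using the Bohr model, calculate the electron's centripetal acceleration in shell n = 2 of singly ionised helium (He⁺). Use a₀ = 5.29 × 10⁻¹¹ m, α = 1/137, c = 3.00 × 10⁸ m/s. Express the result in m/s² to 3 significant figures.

r = n²a₀/Z = 1.06 × 10⁻¹⁰ m, v = Zαc/n = 2.19 × 10⁶ m/s
a = v²/r = (2.19 × 10⁶)² / 1.06 × 10⁻¹⁰ = 4.53 × 10²² m/s²

4.53 × 10²² m/s²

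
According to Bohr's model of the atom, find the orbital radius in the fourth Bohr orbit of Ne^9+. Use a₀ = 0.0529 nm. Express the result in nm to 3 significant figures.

r_n = n²a₀/Z = 4² × 0.0529 / 10
    = 16 × 0.0529 / 10 = 0.0846 nm

0.0846 nm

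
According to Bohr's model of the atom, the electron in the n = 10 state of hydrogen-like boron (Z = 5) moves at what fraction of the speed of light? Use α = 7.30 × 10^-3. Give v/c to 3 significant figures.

0.00365

v_n = Zαc/n, so v/c = Zα/n = 5 × 0.00730 / 10 = 0.00365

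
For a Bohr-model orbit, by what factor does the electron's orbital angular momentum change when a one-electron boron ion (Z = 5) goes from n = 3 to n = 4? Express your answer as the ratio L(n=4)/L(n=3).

L = nℏ depends only on n, so L ∝ n.
L(n=4)/L(n=3) = (4/3)^1 = 4/3

4/3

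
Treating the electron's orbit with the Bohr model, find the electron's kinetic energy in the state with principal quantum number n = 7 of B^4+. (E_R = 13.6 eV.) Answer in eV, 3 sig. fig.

6.94 eV

For a Coulomb orbit the virial theorem gives K = −E_n.
E_n = −E_R·Z²/n², so K = E_R·Z²/n² = 13.6 × 5²/7² = 6.94 eV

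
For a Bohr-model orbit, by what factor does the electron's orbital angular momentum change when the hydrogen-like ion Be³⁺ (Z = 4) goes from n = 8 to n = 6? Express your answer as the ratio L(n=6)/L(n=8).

L = nℏ depends only on n, so L ∝ n.
L(n=6)/L(n=8) = (6/8)^1 = 3/4

3/4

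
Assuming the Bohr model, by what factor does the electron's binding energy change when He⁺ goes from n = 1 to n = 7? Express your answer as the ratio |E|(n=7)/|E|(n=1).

|E| ∝ Z^2 · n^-2; with Z fixed, |E| ∝ n^-2.
|E|(n=7)/|E|(n=1) = (7/1)^-2 = 1/49

1/49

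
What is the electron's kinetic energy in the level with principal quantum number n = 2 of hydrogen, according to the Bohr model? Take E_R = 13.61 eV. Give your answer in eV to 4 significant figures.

For a Coulomb orbit the virial theorem gives K = −E_n.
E_n = −E_R·Z²/n², so K = E_R·Z²/n² = 13.61 × 1²/2² = 3.402 eV

3.402 eV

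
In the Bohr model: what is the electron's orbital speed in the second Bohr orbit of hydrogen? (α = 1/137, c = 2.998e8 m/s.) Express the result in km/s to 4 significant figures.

1094 km/s

v_n = Zαc/n = 1 × 0.007299 × 2.998e8 / 2
    = 1094 km/s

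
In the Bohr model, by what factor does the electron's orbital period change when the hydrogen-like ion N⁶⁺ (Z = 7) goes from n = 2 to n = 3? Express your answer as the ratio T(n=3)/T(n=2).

T ∝ Z^-2 · n^3; with Z fixed, T ∝ n^3.
T(n=3)/T(n=2) = (3/2)^3 = 27/8

27/8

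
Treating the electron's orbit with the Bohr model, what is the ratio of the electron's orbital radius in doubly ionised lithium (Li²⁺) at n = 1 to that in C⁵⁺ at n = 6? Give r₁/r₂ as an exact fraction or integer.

r ∝ Z^-1 · n^2
r₁/r₂ = (3/6)^-1 · (1/6)^2 = 1/18

1/18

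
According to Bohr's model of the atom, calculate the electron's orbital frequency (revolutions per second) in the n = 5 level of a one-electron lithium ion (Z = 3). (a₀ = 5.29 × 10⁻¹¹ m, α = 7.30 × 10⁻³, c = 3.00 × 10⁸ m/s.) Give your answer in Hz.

4.74 × 10¹⁴ Hz

r = n²a₀/Z = 4.41 × 10⁻¹⁰ m, v = Zαc/n = 1.31 × 10⁶ m/s
f = v/(2πr) = 4.74 × 10¹⁴ Hz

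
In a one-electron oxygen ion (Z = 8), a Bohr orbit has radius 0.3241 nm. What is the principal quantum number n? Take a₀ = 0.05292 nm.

7

r_n = n²a₀/Z ⇒ n² = rZ/a₀ = 0.3241 × 8 / 0.05292 ≈ 48.99
n = 7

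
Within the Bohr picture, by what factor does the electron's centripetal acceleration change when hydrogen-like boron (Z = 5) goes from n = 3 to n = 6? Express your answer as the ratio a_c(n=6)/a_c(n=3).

1/16

a_c ∝ Z^3 · n^-4; with Z fixed, a_c ∝ n^-4.
a_c(n=6)/a_c(n=3) = (6/3)^-4 = 1/16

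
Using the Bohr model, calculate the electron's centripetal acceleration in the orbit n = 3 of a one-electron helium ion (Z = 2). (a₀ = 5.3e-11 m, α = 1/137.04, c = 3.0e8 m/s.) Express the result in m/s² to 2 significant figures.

r = n²a₀/Z = 2.4e-10 m, v = Zαc/n = 1.5e6 m/s
a = v²/r = (1.5e6)² / 2.4e-10 = 8.9e21 m/s²

8.9e21 m/s²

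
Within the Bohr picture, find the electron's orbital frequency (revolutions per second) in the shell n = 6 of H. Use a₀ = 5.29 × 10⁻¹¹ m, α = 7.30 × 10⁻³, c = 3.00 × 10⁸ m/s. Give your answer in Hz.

r = n²a₀/Z = 1.90 × 10⁻⁹ m, v = Zαc/n = 3.65 × 10⁵ m/s
f = v/(2πr) = 3.05 × 10¹³ Hz

3.05 × 10¹³ Hz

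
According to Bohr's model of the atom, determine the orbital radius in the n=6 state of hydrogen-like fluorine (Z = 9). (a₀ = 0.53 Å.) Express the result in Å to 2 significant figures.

r_n = n²a₀/Z = 6² × 0.53 / 9
    = 36 × 0.53 / 9 = 2.1 Å

2.1 Å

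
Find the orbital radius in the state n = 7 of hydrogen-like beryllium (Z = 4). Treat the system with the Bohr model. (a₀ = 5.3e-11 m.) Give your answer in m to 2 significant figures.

r_n = n²a₀/Z = 7² × 5.3e-11 / 4
    = 49 × 5.3e-11 / 4 = 6.5e-10 m

6.5e-10 m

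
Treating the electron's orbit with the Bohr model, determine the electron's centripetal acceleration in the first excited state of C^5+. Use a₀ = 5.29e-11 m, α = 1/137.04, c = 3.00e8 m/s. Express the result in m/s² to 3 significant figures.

1.22e24 m/s²

r = n²a₀/Z = 3.53e-11 m, v = Zαc/n = 6.57e6 m/s
a = v²/r = (6.57e6)² / 3.53e-11 = 1.22e24 m/s²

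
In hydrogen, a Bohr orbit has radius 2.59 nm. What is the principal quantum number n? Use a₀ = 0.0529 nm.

r_n = n²a₀/Z ⇒ n² = rZ/a₀ = 2.59 × 1 / 0.0529 ≈ 48.96
n = 7

7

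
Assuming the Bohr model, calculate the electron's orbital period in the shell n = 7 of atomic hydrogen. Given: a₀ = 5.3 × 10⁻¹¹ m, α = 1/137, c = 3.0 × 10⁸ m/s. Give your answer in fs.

r = n²a₀/Z = 7²·5.3 × 10⁻¹¹/1 = 2.6 × 10⁻⁹ m
v = Zαc/n = 1·0.0073·3.0 × 10⁸/7 = 3.1 × 10⁵ m/s
T = 2πr/v = 5.2 × 10⁻¹⁴ s = 52 fs

52 fs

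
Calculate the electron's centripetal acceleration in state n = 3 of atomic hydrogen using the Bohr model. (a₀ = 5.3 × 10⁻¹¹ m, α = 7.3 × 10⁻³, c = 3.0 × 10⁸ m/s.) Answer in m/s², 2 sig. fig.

1.1 × 10²¹ m/s²

r = n²a₀/Z = 4.8 × 10⁻¹⁰ m, v = Zαc/n = 7.3 × 10⁵ m/s
a = v²/r = (7.3 × 10⁵)² / 4.8 × 10⁻¹⁰ = 1.1 × 10²¹ m/s²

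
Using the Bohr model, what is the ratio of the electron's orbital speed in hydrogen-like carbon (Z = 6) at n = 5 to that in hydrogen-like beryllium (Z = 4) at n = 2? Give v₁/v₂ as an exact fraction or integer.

v ∝ Z^1 · n^-1
v₁/v₂ = (6/4)^1 · (5/2)^-1 = 3/5

3/5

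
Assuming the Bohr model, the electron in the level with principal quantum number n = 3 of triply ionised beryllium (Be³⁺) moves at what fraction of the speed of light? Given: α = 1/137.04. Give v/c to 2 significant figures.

0.0097

v_n = Zαc/n, so v/c = Zα/n = 4 × 0.0073 / 3 = 0.0097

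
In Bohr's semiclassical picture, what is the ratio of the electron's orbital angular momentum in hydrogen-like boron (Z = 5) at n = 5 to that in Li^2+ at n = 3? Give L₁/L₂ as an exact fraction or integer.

5/3

L = nℏ is independent of Z.
L₁/L₂ = n₁/n₂ = 5/3 = 5/3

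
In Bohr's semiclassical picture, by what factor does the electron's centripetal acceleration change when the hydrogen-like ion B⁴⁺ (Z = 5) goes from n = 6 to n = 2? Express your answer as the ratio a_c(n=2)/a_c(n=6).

a_c ∝ Z^3 · n^-4; with Z fixed, a_c ∝ n^-4.
a_c(n=2)/a_c(n=6) = (2/6)^-4 = 81

81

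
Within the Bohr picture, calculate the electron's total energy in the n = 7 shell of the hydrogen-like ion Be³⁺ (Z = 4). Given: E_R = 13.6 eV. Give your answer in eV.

E_n = −E_R·Z²/n² = −13.6 × 4²/7² = -4.44 eV

-4.44 eV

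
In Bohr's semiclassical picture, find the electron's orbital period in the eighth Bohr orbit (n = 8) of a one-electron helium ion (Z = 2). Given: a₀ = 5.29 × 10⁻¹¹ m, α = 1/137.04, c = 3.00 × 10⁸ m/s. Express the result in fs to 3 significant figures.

19.4 fs

r = n²a₀/Z = 8²·5.29 × 10⁻¹¹/2 = 1.69 × 10⁻⁹ m
v = Zαc/n = 2·0.00730·3.00 × 10⁸/8 = 5.47 × 10⁵ m/s
T = 2πr/v = 1.94 × 10⁻¹⁴ s = 19.4 fs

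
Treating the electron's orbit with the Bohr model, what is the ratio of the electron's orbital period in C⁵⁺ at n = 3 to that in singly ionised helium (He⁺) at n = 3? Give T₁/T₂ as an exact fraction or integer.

T ∝ Z^-2 · n^3
T₁/T₂ = (6/2)^-2 · (3/3)^3 = 1/9

1/9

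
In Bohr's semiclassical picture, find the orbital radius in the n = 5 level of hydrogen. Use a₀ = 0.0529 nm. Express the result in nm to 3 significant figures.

r_n = n²a₀/Z = 5² × 0.0529 / 1
    = 25 × 0.0529 / 1 = 1.32 nm

1.32 nm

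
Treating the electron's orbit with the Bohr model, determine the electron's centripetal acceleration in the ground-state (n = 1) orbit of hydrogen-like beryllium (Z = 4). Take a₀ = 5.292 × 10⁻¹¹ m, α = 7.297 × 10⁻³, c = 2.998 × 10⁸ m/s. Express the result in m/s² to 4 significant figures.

5.788 × 10²⁴ m/s²

r = n²a₀/Z = 1.323 × 10⁻¹¹ m, v = Zαc/n = 8.751 × 10⁶ m/s
a = v²/r = (8.751 × 10⁶)² / 1.323 × 10⁻¹¹ = 5.788 × 10²⁴ m/s²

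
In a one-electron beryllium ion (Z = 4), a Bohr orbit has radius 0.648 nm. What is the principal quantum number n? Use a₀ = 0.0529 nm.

r_n = n²a₀/Z ⇒ n² = rZ/a₀ = 0.648 × 4 / 0.0529 ≈ 49.00
n = 7

7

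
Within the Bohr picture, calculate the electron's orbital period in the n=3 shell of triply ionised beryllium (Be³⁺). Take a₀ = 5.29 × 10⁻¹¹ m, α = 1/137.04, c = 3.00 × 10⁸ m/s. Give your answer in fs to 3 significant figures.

r = n²a₀/Z = 3²·5.29 × 10⁻¹¹/4 = 1.19 × 10⁻¹⁰ m
v = Zαc/n = 4·0.00730·3.00 × 10⁸/3 = 2.92 × 10⁶ m/s
T = 2πr/v = 2.56 × 10⁻¹⁶ s = 0.256 fs

0.256 fs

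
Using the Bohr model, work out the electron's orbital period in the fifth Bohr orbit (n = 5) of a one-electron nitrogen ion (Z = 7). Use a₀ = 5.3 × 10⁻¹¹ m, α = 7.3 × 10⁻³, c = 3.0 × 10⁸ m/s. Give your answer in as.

390 as

r = n²a₀/Z = 5²·5.3 × 10⁻¹¹/7 = 1.9 × 10⁻¹⁰ m
v = Zαc/n = 7·0.0073·3.0 × 10⁸/5 = 3.1 × 10⁶ m/s
T = 2πr/v = 3.9 × 10⁻¹⁶ s = 390 as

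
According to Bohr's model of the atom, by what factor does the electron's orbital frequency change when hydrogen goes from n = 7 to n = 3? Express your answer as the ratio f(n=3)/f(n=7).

343/27

f ∝ Z^2 · n^-3; with Z fixed, f ∝ n^-3.
f(n=3)/f(n=7) = (3/7)^-3 = 343/27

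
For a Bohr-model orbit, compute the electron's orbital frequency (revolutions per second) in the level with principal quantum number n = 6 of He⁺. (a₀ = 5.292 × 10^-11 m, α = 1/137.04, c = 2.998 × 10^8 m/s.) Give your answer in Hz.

1.218 × 10^14 Hz

r = n²a₀/Z = 9.526 × 10^-10 m, v = Zαc/n = 7.292 × 10^5 m/s
f = v/(2πr) = 1.218 × 10^14 Hz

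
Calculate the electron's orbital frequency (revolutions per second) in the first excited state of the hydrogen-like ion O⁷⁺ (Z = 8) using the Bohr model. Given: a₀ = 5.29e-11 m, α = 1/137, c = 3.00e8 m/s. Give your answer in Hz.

r = n²a₀/Z = 2.65e-11 m, v = Zαc/n = 8.76e6 m/s
f = v/(2πr) = 5.27e16 Hz

5.27e16 Hz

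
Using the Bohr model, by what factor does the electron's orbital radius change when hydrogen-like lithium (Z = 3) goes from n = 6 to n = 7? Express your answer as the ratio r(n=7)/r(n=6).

49/36

r ∝ Z^-1 · n^2; with Z fixed, r ∝ n^2.
r(n=7)/r(n=6) = (7/6)^2 = 49/36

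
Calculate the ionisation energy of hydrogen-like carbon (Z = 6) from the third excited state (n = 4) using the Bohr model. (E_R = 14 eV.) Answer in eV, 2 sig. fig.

32 eV

E_n = −E_R·Z²/n² = −14 × 6²/4² eV = -32 eV
Ionisation energy = −E_n = 32 eV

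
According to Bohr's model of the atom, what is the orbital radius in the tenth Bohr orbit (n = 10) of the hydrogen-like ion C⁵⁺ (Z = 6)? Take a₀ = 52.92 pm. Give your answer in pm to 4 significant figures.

r_n = n²a₀/Z = 10² × 52.92 / 6
    = 100 × 52.92 / 6 = 882.0 pm

882.0 pm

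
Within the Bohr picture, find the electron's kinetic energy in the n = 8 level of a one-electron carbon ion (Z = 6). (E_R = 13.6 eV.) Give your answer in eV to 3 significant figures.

For a Coulomb orbit the virial theorem gives K = −E_n.
E_n = −E_R·Z²/n², so K = E_R·Z²/n² = 13.6 × 6²/8² = 7.65 eV

7.65 eV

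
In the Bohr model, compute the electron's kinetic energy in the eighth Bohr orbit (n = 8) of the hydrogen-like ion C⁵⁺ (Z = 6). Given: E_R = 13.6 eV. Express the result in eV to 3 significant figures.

7.65 eV

For a Coulomb orbit the virial theorem gives K = −E_n.
E_n = −E_R·Z²/n², so K = E_R·Z²/n² = 13.6 × 6²/8² = 7.65 eV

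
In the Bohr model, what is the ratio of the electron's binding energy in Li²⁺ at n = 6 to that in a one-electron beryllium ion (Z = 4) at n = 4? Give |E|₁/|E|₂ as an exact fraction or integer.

1/4

|E| ∝ Z^2 · n^-2
|E|₁/|E|₂ = (3/4)^2 · (6/4)^-2 = 1/4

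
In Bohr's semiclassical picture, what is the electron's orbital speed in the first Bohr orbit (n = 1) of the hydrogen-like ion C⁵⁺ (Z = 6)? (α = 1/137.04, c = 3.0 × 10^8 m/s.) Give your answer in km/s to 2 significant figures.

v_n = Zαc/n = 6 × 0.0073 × 3.0 × 10^8 / 1
    = 1.3 × 10^4 km/s

1.3 × 10^4 km/s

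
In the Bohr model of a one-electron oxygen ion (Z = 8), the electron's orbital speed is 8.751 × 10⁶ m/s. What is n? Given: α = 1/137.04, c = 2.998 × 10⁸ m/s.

2

v_n = Zαc/n ⇒ n = Zαc/v = 8 × 0.007297 × 2.998 × 10⁸ / 8.751 × 10⁶ ≈ 2.00
n = 2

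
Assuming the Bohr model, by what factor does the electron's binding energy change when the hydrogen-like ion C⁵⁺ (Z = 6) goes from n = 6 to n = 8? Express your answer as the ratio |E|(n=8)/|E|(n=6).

|E| ∝ Z^2 · n^-2; with Z fixed, |E| ∝ n^-2.
|E|(n=8)/|E|(n=6) = (8/6)^-2 = 9/16

9/16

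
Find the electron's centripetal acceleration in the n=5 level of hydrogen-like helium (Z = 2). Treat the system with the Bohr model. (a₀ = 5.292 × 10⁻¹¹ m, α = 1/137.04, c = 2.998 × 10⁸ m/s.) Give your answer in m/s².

r = n²a₀/Z = 6.615 × 10⁻¹⁰ m, v = Zαc/n = 8.751 × 10⁵ m/s
a = v²/r = (8.751 × 10⁵)² / 6.615 × 10⁻¹⁰ = 1.158 × 10²¹ m/s²

1.158 × 10²¹ m/s²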